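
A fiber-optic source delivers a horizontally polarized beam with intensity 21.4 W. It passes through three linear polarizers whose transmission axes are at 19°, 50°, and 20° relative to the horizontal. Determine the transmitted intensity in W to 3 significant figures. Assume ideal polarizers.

I₁ = 21.4 W · cos²(19°) = 19.13 W.
I₂ = I₁ · cos²(31°) = 19.13 · 0.7347 = 14.06 W.
I₃ = I₂ · cos²(30°) = 14.06 · 0.75 = 10.54 W.

I ≈ 10.5 W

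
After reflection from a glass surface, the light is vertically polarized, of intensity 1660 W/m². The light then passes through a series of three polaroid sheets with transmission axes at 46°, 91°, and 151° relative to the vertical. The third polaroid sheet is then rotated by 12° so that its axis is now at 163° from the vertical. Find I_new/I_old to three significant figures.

I_new/I_old ≈ 0.382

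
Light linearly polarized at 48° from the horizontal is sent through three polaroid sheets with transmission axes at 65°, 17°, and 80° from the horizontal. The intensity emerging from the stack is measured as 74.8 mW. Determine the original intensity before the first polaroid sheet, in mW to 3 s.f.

I₀ ≈ 886 mW

I₁ = I₀ cos²(65° − 48°) = I₀ cos²(17°) = 0.9145 I₀.
I₂ = I₁ cos²(17° − 65°) = 0.9145 I₀ · cos²(48°) = 0.4095 I₀.
I₃ = I₂ cos²(80° − 17°) = 0.4095 I₀ · cos²(63°) = 0.08439 I₀.
So 74.8 mW = 0.08439 I₀, giving I₀ = 74.8/0.08439 = 886.3 mW.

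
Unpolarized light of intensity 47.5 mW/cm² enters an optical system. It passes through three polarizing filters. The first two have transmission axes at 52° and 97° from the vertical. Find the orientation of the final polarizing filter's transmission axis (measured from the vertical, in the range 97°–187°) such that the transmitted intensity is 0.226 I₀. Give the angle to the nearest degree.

θ ≈ 115°

Unpolarized light through the first polarizer → I₁ = ½ I₀, now polarized at 52°.
I₂ = I₁ cos²(97° − 52°) = 0.5 I₀ · cos²(45°) = 0.25 I₀.
Need I₃/I₀ = 0.226, so cos²(θ − 97°) = 0.226 / 0.25 = 0.904.
θ − 97° = arccos(√0.904) = 18.0°, giving θ ≈ 97 + 18.0 = 115.0°.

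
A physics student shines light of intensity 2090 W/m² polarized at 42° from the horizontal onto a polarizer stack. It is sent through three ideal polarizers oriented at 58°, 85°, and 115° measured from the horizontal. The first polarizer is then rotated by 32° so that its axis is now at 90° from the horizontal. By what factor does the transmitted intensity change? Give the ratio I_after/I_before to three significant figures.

Before rotation:
I₁ = I₀ cos²(58° − 42°) = I₀ cos²(16°) = 0.924 I₀.
I₂ = I₁ cos²(85° − 58°) = 0.924 I₀ · cos²(27°) = 0.7336 I₀.
I₃ = I₂ cos²(115° − 85°) = 0.7336 I₀ · cos²(30°) = 0.5502 I₀.
After rotation:
I₁ = I₀ cos²(90° − 42°) = I₀ cos²(48°) = 0.4477 I₀.
I₂ = I₁ cos²(85° − 90°) = 0.4477 I₀ · cos²(5°) = 0.4443 I₀.
I₃ = I₂ cos²(115° − 85°) = 0.4443 I₀ · cos²(30°) = 0.3333 I₀.
Ratio = 0.3333 / 0.5502 = 0.6057.

I_new/I_old ≈ 0.606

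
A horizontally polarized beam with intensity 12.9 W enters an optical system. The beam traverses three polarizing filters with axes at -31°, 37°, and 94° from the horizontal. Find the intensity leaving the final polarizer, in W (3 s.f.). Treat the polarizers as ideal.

I ≈ 0.395 W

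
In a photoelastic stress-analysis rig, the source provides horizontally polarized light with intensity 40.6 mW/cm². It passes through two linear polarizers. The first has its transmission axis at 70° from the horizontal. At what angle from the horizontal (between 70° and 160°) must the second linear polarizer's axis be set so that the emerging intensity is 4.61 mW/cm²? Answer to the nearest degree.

θ ≈ 80°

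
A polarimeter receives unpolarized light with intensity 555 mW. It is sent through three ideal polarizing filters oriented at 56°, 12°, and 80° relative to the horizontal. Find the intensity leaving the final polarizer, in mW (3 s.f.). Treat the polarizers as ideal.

Unpolarized light through the first polarizer → I₁ = 555 mW/2 = 277.5 mW, polarized at 56°.
I₂ = I₁ · cos²(44°) = 277.5 · 0.5174 = 143.6 mW.
I₃ = I₂ · cos²(68°) = 143.6 · 0.1403 = 20.15 mW.

I ≈ 20.2 mW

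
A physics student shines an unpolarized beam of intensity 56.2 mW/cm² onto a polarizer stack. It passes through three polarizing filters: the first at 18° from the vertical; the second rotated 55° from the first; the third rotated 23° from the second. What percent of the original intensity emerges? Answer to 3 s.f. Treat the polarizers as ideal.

Unpolarized light through the first polarizer → I₁ = 56.2 mW/cm²/2 = 28.1 mW/cm², polarized at 18°.
I₂ = I₁ · cos²(55°) = 28.1 · 0.329 = 9.245 mW/cm².
I₃ = I₂ · cos²(23°) = 9.245 · 0.8473 = 7.833 mW/cm².
That is 13.94% of the incident intensity.

≈ 13.9%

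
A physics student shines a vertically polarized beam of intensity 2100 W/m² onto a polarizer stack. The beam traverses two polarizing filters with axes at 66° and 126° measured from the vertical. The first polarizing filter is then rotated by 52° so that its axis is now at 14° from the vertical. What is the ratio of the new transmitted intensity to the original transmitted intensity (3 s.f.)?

I_new/I_old ≈ 3.19

Before rotation:
I₁ = I₀ cos²(66° − 0°) = I₀ cos²(66°) = 0.1654 I₀.
I₂ = I₁ cos²(126° − 66°) = 0.1654 I₀ · cos²(60°) = 0.04136 I₀.
After rotation:
I₁ = I₀ cos²(14° − 0°) = I₀ cos²(14°) = 0.9415 I₀.
Angle between axes 1 and 2: 68°. I₂ = 0.9415 I₀ · cos²(68°) = 0.1321 I₀.
Ratio = 0.1321 / 0.04136 = 3.194.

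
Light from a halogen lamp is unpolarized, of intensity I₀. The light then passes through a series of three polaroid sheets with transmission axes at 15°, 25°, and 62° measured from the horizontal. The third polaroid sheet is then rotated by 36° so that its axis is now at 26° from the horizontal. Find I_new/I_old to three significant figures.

Before rotation:
Unpolarized light through the first polarizer → I₁ = ½ I₀, now polarized at 15°.
I₂ = I₁ cos²(25° − 15°) = 0.5 I₀ · cos²(10°) = 0.4849 I₀.
I₃ = I₂ cos²(62° − 25°) = 0.4849 I₀ · cos²(37°) = 0.3093 I₀.
After rotation:
Unpolarized light through the first polarizer → I₁ = ½ I₀, now polarized at 15°.
I₂ = I₁ cos²(25° − 15°) = 0.5 I₀ · cos²(10°) = 0.4849 I₀.
I₃ = I₂ cos²(26° − 25°) = 0.4849 I₀ · cos²(1°) = 0.4848 I₀.
Ratio = 0.4848 / 0.3093 = 1.567.

I_new/I_old ≈ 1.57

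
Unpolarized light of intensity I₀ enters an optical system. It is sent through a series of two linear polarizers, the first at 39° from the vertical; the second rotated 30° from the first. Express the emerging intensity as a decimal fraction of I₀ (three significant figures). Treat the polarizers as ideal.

≈ 0.375 I₀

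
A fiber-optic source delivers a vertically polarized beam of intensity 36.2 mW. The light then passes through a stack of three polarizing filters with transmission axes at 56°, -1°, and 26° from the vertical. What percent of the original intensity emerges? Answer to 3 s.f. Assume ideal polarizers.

≈ 7.36%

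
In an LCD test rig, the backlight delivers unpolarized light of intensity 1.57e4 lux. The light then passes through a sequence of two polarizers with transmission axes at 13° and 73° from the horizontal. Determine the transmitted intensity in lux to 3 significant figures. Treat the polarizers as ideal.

Unpolarized light through the first polarizer → I₁ = 1.57e4 lux/2 = 7850 lux, polarized at 13°.
I₂ = I₁ · cos²(60°) = 7850 · 0.25 = 1963 lux.

I ≈ 1960 lux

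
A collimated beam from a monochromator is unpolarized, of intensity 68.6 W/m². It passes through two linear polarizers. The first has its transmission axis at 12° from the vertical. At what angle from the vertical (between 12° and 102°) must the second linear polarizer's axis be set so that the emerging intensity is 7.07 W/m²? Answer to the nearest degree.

Unpolarized light through the first polarizer → I₁ = ½ I₀, now polarized at 12°.
Target fraction: 7.07 / 68.6 W/m² = 0.1031 of I₀.
Need I₂/I₀ = 0.1031, so cos²(θ − 12°) = 0.1031 / 0.5 = 0.2061.
θ − 12° = arccos(√0.2061) = 63.0°, giving θ ≈ 12 + 63.0 = 75.0°.

θ ≈ 75°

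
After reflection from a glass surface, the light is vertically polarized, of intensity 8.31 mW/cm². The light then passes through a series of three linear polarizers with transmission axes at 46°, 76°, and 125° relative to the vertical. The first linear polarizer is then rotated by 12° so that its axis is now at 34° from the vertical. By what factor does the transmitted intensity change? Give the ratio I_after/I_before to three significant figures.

Before rotation:
I₁ = I₀ cos²(46° − 0°) = I₀ cos²(46°) = 0.4826 I₀.
I₂ = I₁ cos²(76° − 46°) = 0.4826 I₀ · cos²(30°) = 0.3619 I₀.
I₃ = I₂ cos²(125° − 76°) = 0.3619 I₀ · cos²(49°) = 0.1558 I₀.
After rotation:
I₁ = I₀ cos²(34° − 0°) = I₀ cos²(34°) = 0.6873 I₀.
I₂ = I₁ cos²(76° − 34°) = 0.6873 I₀ · cos²(42°) = 0.3796 I₀.
I₃ = I₂ cos²(125° − 76°) = 0.3796 I₀ · cos²(49°) = 0.1634 I₀.
Ratio = 0.1634 / 0.1558 = 1.049.

I_new/I_old ≈ 1.05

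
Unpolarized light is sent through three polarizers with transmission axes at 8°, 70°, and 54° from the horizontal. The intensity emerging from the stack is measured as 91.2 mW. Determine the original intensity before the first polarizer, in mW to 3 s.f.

I₀ ≈ 896 mW

Unpolarized light through the first polarizer → I₁ = ½ I₀, now polarized at 8°.
I₂ = I₁ cos²(70° − 8°) = 0.5 I₀ · cos²(62°) = 0.1102 I₀.
I₃ = I₂ cos²(54° − 70°) = 0.1102 I₀ · cos²(16°) = 0.1018 I₀.
So 91.2 mW = 0.1018 I₀, giving I₀ = 91.2/0.1018 = 895.6 mW.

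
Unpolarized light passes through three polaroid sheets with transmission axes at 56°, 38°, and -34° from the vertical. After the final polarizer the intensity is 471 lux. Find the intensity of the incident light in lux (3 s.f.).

Unpolarized light through the first polarizer → I₁ = ½ I₀, now polarized at 56°.
I₂ = I₁ cos²(38° − 56°) = 0.5 I₀ · cos²(18°) = 0.4523 I₀.
I₃ = I₂ cos²(-34° − 38°) = 0.4523 I₀ · cos²(72°) = 0.04319 I₀.
So 471 lux = 0.04319 I₀, giving I₀ = 471/0.04319 = 1.091e+04 lux.

I₀ ≈ 1.09e4 lux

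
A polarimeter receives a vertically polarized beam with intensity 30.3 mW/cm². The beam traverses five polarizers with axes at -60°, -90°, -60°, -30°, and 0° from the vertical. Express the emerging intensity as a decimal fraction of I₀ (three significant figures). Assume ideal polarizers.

I/I₀ ≈ 0.0791

I₁ = 30.3 mW/cm² · cos²(60°) = 7.575 mW/cm².
I₂ = I₁ · cos²(30°) = 7.575 · 0.75 = 5.681 mW/cm².
I₃ = I₂ · cos²(30°) = 5.681 · 0.75 = 4.261 mW/cm².
I₄ = I₃ · cos²(30°) = 4.261 · 0.75 = 3.196 mW/cm².
I₅ = I₄ · cos²(30°) = 3.196 · 0.75 = 2.397 mW/cm².
Transmitted fraction = 0.0791.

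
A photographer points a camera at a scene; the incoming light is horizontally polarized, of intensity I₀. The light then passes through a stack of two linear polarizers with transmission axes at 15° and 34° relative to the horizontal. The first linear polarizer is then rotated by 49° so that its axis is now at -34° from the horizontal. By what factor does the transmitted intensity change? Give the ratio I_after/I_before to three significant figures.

I_new/I_old ≈ 0.116

Before rotation:
By Malus's law, I₁ = I₀ cos²(15° − 0°) = I₀ cos²(15°) = 0.933 I₀.
I₂ = I₁ cos²(34° − 15°) = 0.933 I₀ · cos²(19°) = 0.8341 I₀.
After rotation:
I₁ = I₀ cos²(-34° − 0°) = I₀ cos²(34°) = 0.6873 I₀.
I₂ = I₁ cos²(34° + 34°) = 0.6873 I₀ · cos²(68°) = 0.09645 I₀.
Ratio = 0.09645 / 0.8341 = 0.1156.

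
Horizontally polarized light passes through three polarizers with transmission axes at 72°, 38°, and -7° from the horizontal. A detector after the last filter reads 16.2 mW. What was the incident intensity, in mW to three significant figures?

I₀ ≈ 494 mW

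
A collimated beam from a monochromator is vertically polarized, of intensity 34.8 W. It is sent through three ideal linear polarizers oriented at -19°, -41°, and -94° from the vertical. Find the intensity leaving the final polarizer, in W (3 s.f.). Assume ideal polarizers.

I ≈ 9.69 W

By Malus's law, I₁ = 34.8 W · cos²(19°) = 31.11 W.
I₂ = I₁ · cos²(22°) = 31.11 · 0.8597 = 26.75 W.
I₃ = I₂ · cos²(53°) = 26.75 · 0.3622 = 9.687 W.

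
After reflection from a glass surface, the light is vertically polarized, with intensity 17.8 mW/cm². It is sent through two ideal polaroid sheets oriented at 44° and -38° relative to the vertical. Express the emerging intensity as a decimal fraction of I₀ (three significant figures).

I/I₀ ≈ 0.0100

I₁ = 17.8 mW/cm² · cos²(44°) = 9.211 mW/cm².
I₂ = I₁ · cos²(82°) = 9.211 · 0.01937 = 0.1784 mW/cm².
Transmitted fraction = 0.01002.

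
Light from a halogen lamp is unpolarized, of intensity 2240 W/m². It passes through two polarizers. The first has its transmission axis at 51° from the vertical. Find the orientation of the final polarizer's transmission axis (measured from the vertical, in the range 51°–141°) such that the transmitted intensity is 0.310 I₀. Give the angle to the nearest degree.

Unpolarized light through the first polarizer → I₁ = ½ I₀, now polarized at 51°.
Need I₂/I₀ = 0.31, so cos²(θ − 51°) = 0.31 / 0.5 = 0.62.
θ − 51° = arccos(√0.62) = 38.1°, giving θ ≈ 51 + 38.1 = 89.1°.

θ ≈ 89°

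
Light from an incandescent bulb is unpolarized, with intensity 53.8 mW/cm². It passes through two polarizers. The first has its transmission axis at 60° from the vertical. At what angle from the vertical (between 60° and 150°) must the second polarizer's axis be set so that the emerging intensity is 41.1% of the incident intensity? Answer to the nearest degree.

θ ≈ 85°

Unpolarized light through the first polarizer → I₁ = ½ I₀, now polarized at 60°.
Need I₂/I₀ = 0.411, so cos²(θ − 60°) = 0.411 / 0.5 = 0.822.
θ − 60° = arccos(√0.822) = 25.0°, giving θ ≈ 60 + 25.0 = 85.0°.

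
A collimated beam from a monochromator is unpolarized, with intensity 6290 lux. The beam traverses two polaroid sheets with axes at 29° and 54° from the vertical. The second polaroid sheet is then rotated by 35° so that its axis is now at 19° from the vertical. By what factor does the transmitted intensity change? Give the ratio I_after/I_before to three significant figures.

I_new/I_old ≈ 1.18

Before rotation:
Unpolarized light through the first polarizer → I₁ = ½ I₀, now polarized at 29°.
I₂ = I₁ cos²(54° − 29°) = 0.5 I₀ · cos²(25°) = 0.4107 I₀.
After rotation:
Unpolarized light through the first polarizer → I₁ = ½ I₀, now polarized at 29°.
I₂ = I₁ cos²(19° − 29°) = 0.5 I₀ · cos²(10°) = 0.4849 I₀.
Ratio = 0.4849 / 0.4107 = 1.181.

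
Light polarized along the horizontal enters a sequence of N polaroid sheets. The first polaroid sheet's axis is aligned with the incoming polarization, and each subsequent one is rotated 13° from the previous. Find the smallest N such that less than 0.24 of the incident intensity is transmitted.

First polarizer is aligned with the polarization: full transmission.
Each further stage multiplies by cos²(13°) = 0.9494.
After N polarizers: T = 0.9494^(N−1). Require T < 0.24 ⇒ N−1 > ln(0.24)/ln(0.9494) = 27.48, so N−1 ≥ 28 and N = 29.
Check: N=29 gives T = 0.2336 < 0.24; N=28 gives T = 0.2461.

N = 29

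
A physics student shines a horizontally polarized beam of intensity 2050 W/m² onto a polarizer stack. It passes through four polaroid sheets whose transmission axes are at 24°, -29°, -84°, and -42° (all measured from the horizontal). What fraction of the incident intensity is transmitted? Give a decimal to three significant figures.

I/I₀ ≈ 0.0549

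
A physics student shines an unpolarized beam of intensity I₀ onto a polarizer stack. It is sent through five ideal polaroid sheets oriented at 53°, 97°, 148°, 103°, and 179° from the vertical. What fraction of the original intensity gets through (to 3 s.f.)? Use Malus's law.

Unpolarized light through the first polarizer → I₁ = ½ I₀, now polarized at 53°.
I₂ = I₁ cos²(97° − 53°) = 0.5 I₀ · cos²(44°) = 0.2587 I₀.
I₃ = I₂ cos²(148° − 97°) = 0.2587 I₀ · cos²(51°) = 0.1025 I₀.
I₄ = I₃ cos²(103° − 148°) = 0.1025 I₀ · cos²(45°) = 0.05123 I₀.
I₅ = I₄ cos²(179° − 103°) = 0.05123 I₀ · cos²(76°) = 0.002998 I₀.
Transmitted fraction = 0.002998.

≈ 0.00300 I₀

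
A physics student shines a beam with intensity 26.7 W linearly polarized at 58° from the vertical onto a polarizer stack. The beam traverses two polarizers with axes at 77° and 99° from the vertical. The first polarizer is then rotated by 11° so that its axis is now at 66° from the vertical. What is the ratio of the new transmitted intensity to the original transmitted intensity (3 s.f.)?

Before rotation:
I₁ = I₀ cos²(77° − 58°) = I₀ cos²(19°) = 0.894 I₀.
I₂ = I₁ cos²(99° − 77°) = 0.894 I₀ · cos²(22°) = 0.7685 I₀.
After rotation:
I₁ = I₀ cos²(66° − 58°) = I₀ cos²(8°) = 0.9806 I₀.
I₂ = I₁ cos²(99° − 66°) = 0.9806 I₀ · cos²(33°) = 0.6897 I₀.
Ratio = 0.6897 / 0.7685 = 0.8975.

I_new/I_old ≈ 0.897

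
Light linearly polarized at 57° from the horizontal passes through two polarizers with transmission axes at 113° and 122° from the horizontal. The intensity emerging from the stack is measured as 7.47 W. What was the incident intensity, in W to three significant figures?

By Malus's law, I₁ = I₀ cos²(113° − 57°) = I₀ cos²(56°) = 0.3127 I₀.
I₂ = I₁ cos²(122° − 113°) = 0.3127 I₀ · cos²(9°) = 0.305 I₀.
So 7.47 W = 0.305 I₀, giving I₀ = 7.47/0.305 = 24.49 W.

I₀ ≈ 24.5 W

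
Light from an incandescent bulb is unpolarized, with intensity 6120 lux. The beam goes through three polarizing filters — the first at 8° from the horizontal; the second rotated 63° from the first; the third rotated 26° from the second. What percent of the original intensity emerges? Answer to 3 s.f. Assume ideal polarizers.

≈ 8.32%

Unpolarized light through the first polarizer → I₁ = 6120 lux/2 = 3060 lux, polarized at 8°.
I₂ = I₁ · cos²(63°) = 3060 · 0.2061 = 630.7 lux.
I₃ = I₂ · cos²(26°) = 630.7 · 0.8078 = 509.5 lux.
That is 8.325% of the incident intensity.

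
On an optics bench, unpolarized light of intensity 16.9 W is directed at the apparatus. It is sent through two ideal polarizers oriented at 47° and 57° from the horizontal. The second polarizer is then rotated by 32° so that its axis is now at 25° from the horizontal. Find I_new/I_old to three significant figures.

Before rotation:
Unpolarized light through the first polarizer → I₁ = ½ I₀, now polarized at 47°.
I₂ = I₁ cos²(57° − 47°) = 0.5 I₀ · cos²(10°) = 0.4849 I₀.
After rotation:
Unpolarized light through the first polarizer → I₁ = ½ I₀, now polarized at 47°.
I₂ = I₁ cos²(25° − 47°) = 0.5 I₀ · cos²(22°) = 0.4298 I₀.
Ratio = 0.4298 / 0.4849 = 0.8864.

I_new/I_old ≈ 0.886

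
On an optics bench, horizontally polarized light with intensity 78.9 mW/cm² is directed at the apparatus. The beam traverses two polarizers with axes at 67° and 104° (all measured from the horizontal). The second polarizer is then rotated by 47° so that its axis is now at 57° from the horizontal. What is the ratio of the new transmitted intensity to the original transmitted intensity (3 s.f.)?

I_new/I_old ≈ 1.52

Before rotation:
I₁ = I₀ cos²(67° − 0°) = I₀ cos²(67°) = 0.1527 I₀.
I₂ = I₁ cos²(104° − 67°) = 0.1527 I₀ · cos²(37°) = 0.09738 I₀.
After rotation:
I₁ = I₀ cos²(67° − 0°) = I₀ cos²(67°) = 0.1527 I₀.
I₂ = I₁ cos²(57° − 67°) = 0.1527 I₀ · cos²(10°) = 0.1481 I₀.
Ratio = 0.1481 / 0.09738 = 1.521.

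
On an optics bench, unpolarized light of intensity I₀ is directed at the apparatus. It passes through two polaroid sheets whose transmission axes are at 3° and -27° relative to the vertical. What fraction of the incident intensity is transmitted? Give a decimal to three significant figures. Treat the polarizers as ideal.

≈ 0.375 I₀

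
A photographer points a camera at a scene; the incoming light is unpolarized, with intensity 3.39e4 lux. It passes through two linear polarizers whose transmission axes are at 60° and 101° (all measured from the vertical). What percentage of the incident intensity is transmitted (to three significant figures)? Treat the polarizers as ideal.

≈ 28.5%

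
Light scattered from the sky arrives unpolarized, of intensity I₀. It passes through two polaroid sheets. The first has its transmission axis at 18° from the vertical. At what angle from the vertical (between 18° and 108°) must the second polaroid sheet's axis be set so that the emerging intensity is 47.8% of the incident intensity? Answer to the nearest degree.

Unpolarized light through the first polarizer → I₁ = ½ I₀, now polarized at 18°.
Need I₂/I₀ = 0.478, so cos²(θ − 18°) = 0.478 / 0.5 = 0.956.
θ − 18° = arccos(√0.956) = 12.1°, giving θ ≈ 18 + 12.1 = 30.1°.

θ ≈ 30°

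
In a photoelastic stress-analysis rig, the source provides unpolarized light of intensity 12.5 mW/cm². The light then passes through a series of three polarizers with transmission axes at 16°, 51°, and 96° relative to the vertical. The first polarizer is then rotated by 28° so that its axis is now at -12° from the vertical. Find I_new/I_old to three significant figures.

Before rotation:
Unpolarized light through the first polarizer → I₁ = ½ I₀, now polarized at 16°.
I₂ = I₁ cos²(51° − 16°) = 0.5 I₀ · cos²(35°) = 0.3355 I₀.
I₃ = I₂ cos²(96° − 51°) = 0.3355 I₀ · cos²(45°) = 0.1678 I₀.
After rotation:
Unpolarized light through the first polarizer → I₁ = ½ I₀, now polarized at -12°.
I₂ = I₁ cos²(51° + 12°) = 0.5 I₀ · cos²(63°) = 0.1031 I₀.
I₃ = I₂ cos²(96° − 51°) = 0.1031 I₀ · cos²(45°) = 0.05153 I₀.
Ratio = 0.05153 / 0.1678 = 0.3072.

I_new/I_old ≈ 0.307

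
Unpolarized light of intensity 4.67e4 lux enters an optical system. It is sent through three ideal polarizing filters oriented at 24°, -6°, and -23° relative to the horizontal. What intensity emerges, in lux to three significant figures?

Unpolarized light through the first polarizer → I₁ = 4.67e4 lux/2 = 2.335e+04 lux, polarized at 24°.
I₂ = I₁ · cos²(30°) = 2.335e+04 · 0.75 = 1.751e+04 lux.
I₃ = I₂ · cos²(17°) = 1.751e+04 · 0.9145 = 1.602e+04 lux.

I ≈ 1.60e4 lux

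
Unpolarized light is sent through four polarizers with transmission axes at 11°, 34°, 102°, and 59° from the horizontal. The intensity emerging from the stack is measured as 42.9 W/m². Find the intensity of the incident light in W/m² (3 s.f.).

Unpolarized light through the first polarizer → I₁ = ½ I₀, now polarized at 11°.
I₂ = I₁ cos²(34° − 11°) = 0.5 I₀ · cos²(23°) = 0.4237 I₀.
I₃ = I₂ cos²(102° − 34°) = 0.4237 I₀ · cos²(68°) = 0.05945 I₀.
I₄ = I₃ cos²(59° − 102°) = 0.05945 I₀ · cos²(43°) = 0.0318 I₀.
So 42.9 W/m² = 0.0318 I₀, giving I₀ = 42.9/0.0318 = 1349 W/m².

I₀ ≈ 1350 W/m²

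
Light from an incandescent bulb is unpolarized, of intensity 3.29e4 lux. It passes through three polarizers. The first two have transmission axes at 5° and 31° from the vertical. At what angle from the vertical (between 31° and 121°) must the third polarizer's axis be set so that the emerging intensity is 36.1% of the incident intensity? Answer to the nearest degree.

Unpolarized light through the first polarizer → I₁ = ½ I₀, now polarized at 5°.
I₂ = I₁ cos²(31° − 5°) = 0.5 I₀ · cos²(26°) = 0.4039 I₀.
Need I₃/I₀ = 0.361, so cos²(θ − 31°) = 0.361 / 0.4039 = 0.8938.
θ − 31° = arccos(√0.8938) = 19.0°, giving θ ≈ 31 + 19.0 = 50.0°.

θ ≈ 50°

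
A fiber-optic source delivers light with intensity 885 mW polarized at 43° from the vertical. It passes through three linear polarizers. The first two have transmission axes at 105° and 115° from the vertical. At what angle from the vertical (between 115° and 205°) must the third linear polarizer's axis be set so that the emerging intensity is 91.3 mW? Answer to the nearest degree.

θ ≈ 161°

I₁ = I₀ cos²(105° − 43°) = I₀ cos²(62°) = 0.2204 I₀.
I₂ = I₁ cos²(115° − 105°) = 0.2204 I₀ · cos²(10°) = 0.2138 I₀.
Target fraction: 91.3 / 885 mW = 0.1032 of I₀.
Need I₃/I₀ = 0.1032, so cos²(θ − 115°) = 0.1032 / 0.2138 = 0.4826.
θ − 115° = arccos(√0.4826) = 46.0°, giving θ ≈ 115 + 46.0 = 161.0°.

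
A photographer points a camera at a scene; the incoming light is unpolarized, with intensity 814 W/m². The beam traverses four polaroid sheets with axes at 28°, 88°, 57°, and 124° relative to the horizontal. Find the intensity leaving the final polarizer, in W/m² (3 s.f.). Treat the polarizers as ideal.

I ≈ 11.4 W/m²

Unpolarized light through the first polarizer → I₁ = 814 W/m²/2 = 407 W/m², polarized at 28°.
I₂ = I₁ · cos²(60°) = 407 · 0.25 = 101.8 W/m².
I₃ = I₂ · cos²(31°) = 101.8 · 0.7347 = 74.76 W/m².
I₄ = I₃ · cos²(67°) = 74.76 · 0.1527 = 11.41 W/m².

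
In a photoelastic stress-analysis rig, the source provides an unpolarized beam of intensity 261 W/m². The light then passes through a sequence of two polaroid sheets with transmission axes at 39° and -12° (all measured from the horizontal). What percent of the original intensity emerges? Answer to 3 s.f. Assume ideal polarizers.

≈ 19.8%

Unpolarized light through the first polarizer → I₁ = 261 W/m²/2 = 130.5 W/m², polarized at 39°.
I₂ = I₁ · cos²(51°) = 130.5 · 0.396 = 51.68 W/m².
That is 19.8% of the incident intensity.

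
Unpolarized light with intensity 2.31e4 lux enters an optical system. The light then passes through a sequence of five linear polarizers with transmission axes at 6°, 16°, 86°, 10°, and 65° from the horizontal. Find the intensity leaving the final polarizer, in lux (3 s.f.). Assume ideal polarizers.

I ≈ 25.2 lux

Unpolarized light through the first polarizer → I₁ = 2.31e4 lux/2 = 1.155e+04 lux, polarized at 6°.
I₂ = I₁ · cos²(10°) = 1.155e+04 · 0.9698 = 1.12e+04 lux.
I₃ = I₂ · cos²(70°) = 1.12e+04 · 0.117 = 1310 lux.
I₄ = I₃ · cos²(76°) = 1310 · 0.05853 = 76.69 lux.
I₅ = I₄ · cos²(55°) = 76.69 · 0.329 = 25.23 lux.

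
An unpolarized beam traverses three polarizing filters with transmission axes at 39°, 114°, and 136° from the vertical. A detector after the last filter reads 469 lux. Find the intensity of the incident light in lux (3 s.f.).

I₀ ≈ 1.63e4 lux

Unpolarized light through the first polarizer → I₁ = ½ I₀, now polarized at 39°.
I₂ = I₁ cos²(114° − 39°) = 0.5 I₀ · cos²(75°) = 0.03349 I₀.
I₃ = I₂ cos²(136° − 114°) = 0.03349 I₀ · cos²(22°) = 0.02879 I₀.
So 469 lux = 0.02879 I₀, giving I₀ = 469/0.02879 = 1.629e+04 lux.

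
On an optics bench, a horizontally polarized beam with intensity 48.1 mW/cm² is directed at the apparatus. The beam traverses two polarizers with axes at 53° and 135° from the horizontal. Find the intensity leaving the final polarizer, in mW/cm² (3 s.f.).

I₁ = 48.1 mW/cm² · cos²(53°) = 17.42 mW/cm².
I₂ = I₁ · cos²(82°) = 17.42 · 0.01937 = 0.3374 mW/cm².

I ≈ 0.337 mW/cm²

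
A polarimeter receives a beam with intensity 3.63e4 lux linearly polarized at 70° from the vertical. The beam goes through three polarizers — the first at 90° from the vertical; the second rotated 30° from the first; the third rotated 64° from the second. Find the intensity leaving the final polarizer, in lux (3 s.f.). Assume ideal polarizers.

I₁ = 3.63e4 lux · cos²(20°) = 3.205e+04 lux.
I₂ = I₁ · cos²(30°) = 3.205e+04 · 0.75 = 2.404e+04 lux.
I₃ = I₂ · cos²(64°) = 2.404e+04 · 0.1922 = 4620 lux.

I ≈ 4620 lux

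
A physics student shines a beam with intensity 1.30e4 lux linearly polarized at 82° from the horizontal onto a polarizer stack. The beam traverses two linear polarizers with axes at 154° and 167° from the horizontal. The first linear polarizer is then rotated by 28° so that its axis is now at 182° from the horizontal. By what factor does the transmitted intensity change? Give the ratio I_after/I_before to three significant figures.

Before rotation:
I₁ = I₀ cos²(154° − 82°) = I₀ cos²(72°) = 0.09549 I₀.
I₂ = I₁ cos²(167° − 154°) = 0.09549 I₀ · cos²(13°) = 0.09066 I₀.
After rotation:
I₁ = I₀ cos²(182° − 82°) = I₀ cos²(80°) = 0.03015 I₀.
I₂ = I₁ cos²(167° − 182°) = 0.03015 I₀ · cos²(15°) = 0.02813 I₀.
Ratio = 0.02813 / 0.09066 = 0.3103.

I_new/I_old ≈ 0.310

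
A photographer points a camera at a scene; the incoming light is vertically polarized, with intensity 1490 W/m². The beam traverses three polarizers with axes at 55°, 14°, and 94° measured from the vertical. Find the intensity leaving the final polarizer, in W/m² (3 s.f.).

I ≈ 8.42 W/m²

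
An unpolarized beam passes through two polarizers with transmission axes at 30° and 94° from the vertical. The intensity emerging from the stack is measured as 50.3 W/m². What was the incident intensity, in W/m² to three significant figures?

I₀ ≈ 523 W/m²

Unpolarized light through the first polarizer → I₁ = ½ I₀, now polarized at 30°.
I₂ = I₁ cos²(94° − 30°) = 0.5 I₀ · cos²(64°) = 0.09608 I₀.
So 50.3 W/m² = 0.09608 I₀, giving I₀ = 50.3/0.09608 = 523.5 W/m².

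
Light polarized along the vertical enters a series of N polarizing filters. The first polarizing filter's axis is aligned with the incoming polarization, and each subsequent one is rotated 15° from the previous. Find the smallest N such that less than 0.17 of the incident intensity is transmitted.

N = 27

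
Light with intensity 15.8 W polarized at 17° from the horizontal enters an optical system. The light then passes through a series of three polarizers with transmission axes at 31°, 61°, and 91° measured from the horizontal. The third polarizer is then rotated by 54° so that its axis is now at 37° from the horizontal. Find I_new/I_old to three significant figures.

I_new/I_old ≈ 1.11

Before rotation:
I₁ = I₀ cos²(31° − 17°) = I₀ cos²(14°) = 0.9415 I₀.
I₂ = I₁ cos²(61° − 31°) = 0.9415 I₀ · cos²(30°) = 0.7061 I₀.
I₃ = I₂ cos²(91° − 61°) = 0.7061 I₀ · cos²(30°) = 0.5296 I₀.
After rotation:
I₁ = I₀ cos²(31° − 17°) = I₀ cos²(14°) = 0.9415 I₀.
I₂ = I₁ cos²(61° − 31°) = 0.9415 I₀ · cos²(30°) = 0.7061 I₀.
I₃ = I₂ cos²(37° − 61°) = 0.7061 I₀ · cos²(24°) = 0.5893 I₀.
Ratio = 0.5893 / 0.5296 = 1.113.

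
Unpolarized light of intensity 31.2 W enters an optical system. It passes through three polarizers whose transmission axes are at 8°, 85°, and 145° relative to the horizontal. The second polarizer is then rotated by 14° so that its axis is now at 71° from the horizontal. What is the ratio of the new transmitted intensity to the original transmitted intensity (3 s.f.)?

I_new/I_old ≈ 1.24

Before rotation:
Unpolarized light through the first polarizer → I₁ = ½ I₀, now polarized at 8°.
I₂ = I₁ cos²(85° − 8°) = 0.5 I₀ · cos²(77°) = 0.0253 I₀.
I₃ = I₂ cos²(145° − 85°) = 0.0253 I₀ · cos²(60°) = 0.006325 I₀.
After rotation:
Unpolarized light through the first polarizer → I₁ = ½ I₀, now polarized at 8°.
I₂ = I₁ cos²(71° − 8°) = 0.5 I₀ · cos²(63°) = 0.1031 I₀.
I₃ = I₂ cos²(145° − 71°) = 0.1031 I₀ · cos²(74°) = 0.00783 I₀.
Ratio = 0.00783 / 0.006325 = 1.238.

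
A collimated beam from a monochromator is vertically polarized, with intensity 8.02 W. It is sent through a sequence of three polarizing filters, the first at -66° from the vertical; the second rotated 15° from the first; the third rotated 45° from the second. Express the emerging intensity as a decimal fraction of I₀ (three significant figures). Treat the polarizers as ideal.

By Malus's law, I₁ = 8.02 W · cos²(66°) = 1.327 W.
I₂ = I₁ · cos²(15°) = 1.327 · 0.933 = 1.238 W.
I₃ = I₂ · cos²(45°) = 1.238 · 0.5 = 0.619 W.
Transmitted fraction = 0.07718.

I/I₀ ≈ 0.0772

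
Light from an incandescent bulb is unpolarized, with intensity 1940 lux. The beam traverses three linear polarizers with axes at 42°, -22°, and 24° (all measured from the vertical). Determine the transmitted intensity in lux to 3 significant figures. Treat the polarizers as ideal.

I ≈ 89.9 lux

Unpolarized light through the first polarizer → I₁ = 1940 lux/2 = 970 lux, polarized at 42°.
I₂ = I₁ · cos²(64°) = 970 · 0.1922 = 186.4 lux.
I₃ = I₂ · cos²(46°) = 186.4 · 0.4826 = 89.95 lux.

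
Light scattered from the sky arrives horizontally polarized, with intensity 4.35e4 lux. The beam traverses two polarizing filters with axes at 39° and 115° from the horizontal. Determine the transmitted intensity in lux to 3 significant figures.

I ≈ 1540 lux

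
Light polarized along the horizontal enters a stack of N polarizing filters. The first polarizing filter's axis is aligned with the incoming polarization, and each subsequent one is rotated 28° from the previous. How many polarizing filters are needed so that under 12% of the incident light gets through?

First polarizer is aligned with the polarization: full transmission.
Each further stage multiplies by cos²(28°) = 0.7796.
After N polarizers: T = 0.7796^(N−1). Require T < 0.12 ⇒ N−1 > ln(0.12)/ln(0.7796) = 8.52, so N−1 ≥ 9 and N = 10.
Check: N=10 gives T = 0.1064 < 0.12; N=9 gives T = 0.1364.

N = 10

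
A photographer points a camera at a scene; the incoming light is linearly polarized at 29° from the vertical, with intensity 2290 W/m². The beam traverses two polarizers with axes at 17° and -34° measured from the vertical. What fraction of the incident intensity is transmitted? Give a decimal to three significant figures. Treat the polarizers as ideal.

I/I₀ ≈ 0.379

By Malus's law, I₁ = 2290 W/m² · cos²(12°) = 2191 W/m².
I₂ = I₁ · cos²(51°) = 2191 · 0.396 = 867.7 W/m².
Transmitted fraction = 0.3789.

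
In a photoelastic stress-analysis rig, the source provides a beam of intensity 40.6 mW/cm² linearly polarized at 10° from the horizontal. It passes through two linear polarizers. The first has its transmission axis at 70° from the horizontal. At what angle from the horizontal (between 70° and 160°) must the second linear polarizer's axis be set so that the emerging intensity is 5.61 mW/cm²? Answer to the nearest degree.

θ ≈ 112°

By Malus's law, I₁ = I₀ cos²(70° − 10°) = I₀ cos²(60°) = 0.25 I₀.
Target fraction: 5.61 / 40.6 mW/cm² = 0.1382 of I₀.
Need I₂/I₀ = 0.1382, so cos²(θ − 70°) = 0.1382 / 0.25 = 0.5527.
θ − 70° = arccos(√0.5527) = 42.0°, giving θ ≈ 70 + 42.0 = 112.0°.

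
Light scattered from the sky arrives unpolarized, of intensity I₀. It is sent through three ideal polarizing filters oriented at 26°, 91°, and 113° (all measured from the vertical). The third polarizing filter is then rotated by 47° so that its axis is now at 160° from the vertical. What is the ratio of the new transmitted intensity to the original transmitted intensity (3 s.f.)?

I_new/I_old ≈ 0.149

Before rotation:
Unpolarized light through the first polarizer → I₁ = ½ I₀, now polarized at 26°.
I₂ = I₁ cos²(91° − 26°) = 0.5 I₀ · cos²(65°) = 0.0893 I₀.
I₃ = I₂ cos²(113° − 91°) = 0.0893 I₀ · cos²(22°) = 0.07677 I₀.
After rotation:
Unpolarized light through the first polarizer → I₁ = ½ I₀, now polarized at 26°.
I₂ = I₁ cos²(91° − 26°) = 0.5 I₀ · cos²(65°) = 0.0893 I₀.
I₃ = I₂ cos²(160° − 91°) = 0.0893 I₀ · cos²(69°) = 0.01147 I₀.
Ratio = 0.01147 / 0.07677 = 0.1494.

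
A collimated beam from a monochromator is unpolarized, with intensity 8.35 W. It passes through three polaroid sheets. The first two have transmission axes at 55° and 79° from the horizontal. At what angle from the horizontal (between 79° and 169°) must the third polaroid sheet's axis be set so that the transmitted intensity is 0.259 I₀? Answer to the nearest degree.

θ ≈ 117°

Unpolarized light through the first polarizer → I₁ = ½ I₀, now polarized at 55°.
I₂ = I₁ cos²(79° − 55°) = 0.5 I₀ · cos²(24°) = 0.4173 I₀.
Need I₃/I₀ = 0.259, so cos²(θ − 79°) = 0.259 / 0.4173 = 0.6207.
θ − 79° = arccos(√0.6207) = 38.0°, giving θ ≈ 79 + 38.0 = 117.0°.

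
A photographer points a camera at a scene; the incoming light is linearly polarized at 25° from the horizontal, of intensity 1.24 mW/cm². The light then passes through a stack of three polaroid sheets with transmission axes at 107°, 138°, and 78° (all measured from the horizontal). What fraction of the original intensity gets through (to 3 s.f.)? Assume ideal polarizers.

I/I₀ ≈ 0.00356

I₁ = 1.24 mW/cm² · cos²(82°) = 0.02402 mW/cm².
I₂ = I₁ · cos²(31°) = 0.02402 · 0.7347 = 0.01765 mW/cm².
I₃ = I₂ · cos²(60°) = 0.01765 · 0.25 = 0.004412 mW/cm².
Transmitted fraction = 0.003558.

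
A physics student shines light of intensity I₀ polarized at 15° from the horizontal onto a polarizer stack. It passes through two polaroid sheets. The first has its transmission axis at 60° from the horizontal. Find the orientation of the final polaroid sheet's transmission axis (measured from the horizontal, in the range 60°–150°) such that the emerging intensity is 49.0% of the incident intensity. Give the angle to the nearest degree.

θ ≈ 68°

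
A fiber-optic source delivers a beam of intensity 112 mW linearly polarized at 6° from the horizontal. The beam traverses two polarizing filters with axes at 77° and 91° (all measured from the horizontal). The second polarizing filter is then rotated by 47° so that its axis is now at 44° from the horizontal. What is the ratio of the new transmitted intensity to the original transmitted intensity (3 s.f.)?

I_new/I_old ≈ 0.747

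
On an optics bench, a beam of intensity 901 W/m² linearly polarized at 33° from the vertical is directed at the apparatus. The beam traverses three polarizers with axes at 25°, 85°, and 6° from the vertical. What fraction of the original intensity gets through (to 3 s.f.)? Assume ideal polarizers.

I₁ = 901 W/m² · cos²(8°) = 883.5 W/m².
I₂ = I₁ · cos²(60°) = 883.5 · 0.25 = 220.9 W/m².
I₃ = I₂ · cos²(79°) = 220.9 · 0.03641 = 8.042 W/m².
Transmitted fraction = 0.008926.

I/I₀ ≈ 0.00893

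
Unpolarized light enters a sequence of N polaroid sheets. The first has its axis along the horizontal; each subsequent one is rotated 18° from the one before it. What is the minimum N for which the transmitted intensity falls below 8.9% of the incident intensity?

First polarizer halves the unpolarized light: factor 1/2.
Each further stage multiplies by cos²(18°) = 0.9045.
After N polarizers: T = 0.5·0.9045^(N−1). Require T < 0.089 ⇒ N−1 > ln(0.089/0.5)/ln(0.9045) = 17.20, so N−1 ≥ 18 and N = 19.
Check: N=19 gives T = 0.08211 < 0.089; N=18 gives T = 0.09078.

N = 19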